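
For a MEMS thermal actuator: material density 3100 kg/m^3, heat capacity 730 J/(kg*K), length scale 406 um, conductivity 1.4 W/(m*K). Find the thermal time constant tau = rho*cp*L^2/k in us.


Step 1: Convert L to m: L = 406e-6 m
Step 2: L^2 = (406e-6)^2 = 1.64836e-07 m^2
Step 3: tau = 3100 * 730 * 1.64836e-07 / 1.4 = 2.6644562e-01 s
Step 4: Convert to microseconds (multiply by 1e6).
tau = 266445.62 us


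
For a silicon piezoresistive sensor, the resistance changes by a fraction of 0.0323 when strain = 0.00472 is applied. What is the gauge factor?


Step 1: Identify values.
dR/R = 0.0323, strain = 0.00472
Step 2: GF = (dR/R) / strain = 0.0323 / 0.00472
GF = 6.8


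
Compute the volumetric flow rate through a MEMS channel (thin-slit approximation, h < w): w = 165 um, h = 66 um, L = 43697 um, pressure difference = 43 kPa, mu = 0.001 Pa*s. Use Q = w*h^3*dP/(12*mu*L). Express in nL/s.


Step 1: Convert all dimensions to SI (meters).
w = 165e-6 m, h = 66e-6 m, L = 43697e-6 m, dP = 43e3 Pa
Step 2: Q = w * h^3 * dP / (12 * mu * L)
Q = 165e-6 * (66e-6)^3 * 43e3 / (12 * 0.001 * 43697e-6) = 3.89001556e-09 m^3/s
Step 3: Convert Q from m^3/s to nL/s (1 m^3 = 1e12 nL, so multiply by 1e12).
Q = 3890.016 nL/s


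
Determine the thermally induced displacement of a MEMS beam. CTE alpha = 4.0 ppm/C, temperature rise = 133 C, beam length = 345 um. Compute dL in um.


Step 1: Convert CTE: alpha = 4.0 ppm/C = 4.0e-6 /C
Step 2: dL = 4.0e-6 * 133 * 345
dL = 0.1835 um


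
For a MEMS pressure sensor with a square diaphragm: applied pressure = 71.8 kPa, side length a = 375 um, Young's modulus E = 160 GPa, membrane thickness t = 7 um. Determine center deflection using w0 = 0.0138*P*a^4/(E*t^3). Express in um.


Step 1: Convert pressure to compatible units (E is in GPa, so P in GPa).
P = 71.8 kPa = 71.8e-6 GPa
Step 2: Compute numerator: 0.0138 * P * a^4.
a^4 = 375^4 = 19775390625
numerator = 0.0138 * 71.8e-6 * 19775390625 = 1.9594e+04
Step 3: Compute denominator: E * t^3 = 160 * 7^3 = 54880
Step 4: w0 = numerator / denominator = 1.9594e+04 / 54880 = 0.357 um


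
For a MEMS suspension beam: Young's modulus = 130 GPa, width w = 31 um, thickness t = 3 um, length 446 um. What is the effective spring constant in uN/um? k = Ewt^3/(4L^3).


Step 1: Convert E to consistent units (1 GPa = 1000 uN/um^2).
E = 130 GPa = 130000 uN/um^2
Step 2: Compute t^3 = 3^3 = 27
Step 3: Compute L^3 = 446^3 = 88716536
Step 4: k = 130000 * 31 * 27 / (4 * 88716536)
k = 0.3066 uN/um


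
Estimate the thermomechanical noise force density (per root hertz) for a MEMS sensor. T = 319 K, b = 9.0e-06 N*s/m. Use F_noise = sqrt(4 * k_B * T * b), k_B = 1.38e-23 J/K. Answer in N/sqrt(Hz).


Step 1: Compute 4 * k_B * T * b
= 4 * 1.38e-23 * 319 * 9.0e-06
= 1.5848e-25 N^2/Hz
Step 2: F_noise = sqrt(1.5848e-25)
F_noise = 3.98e-13 N/sqrt(Hz)


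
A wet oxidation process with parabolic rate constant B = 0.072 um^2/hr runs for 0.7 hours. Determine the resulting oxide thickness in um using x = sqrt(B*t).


Step 1: Compute B*t = 0.072 * 0.7 = 0.0504
Step 2: x = sqrt(0.0504)
x = 0.224 um


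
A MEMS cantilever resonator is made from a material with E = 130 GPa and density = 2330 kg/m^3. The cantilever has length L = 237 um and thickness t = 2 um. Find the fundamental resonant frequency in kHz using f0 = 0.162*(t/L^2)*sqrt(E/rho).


Step 1: Convert units to SI.
t_SI = 2e-6 m, L_SI = 237e-6 m
Step 2: Calculate sqrt(E/rho).
sqrt(130e9 / 2330) = 7469.54 m/s
Step 3: Compute f0.
f0 = 0.162 * 2e-6 / (237e-6)^2 * 7469.54 = 43086.6 Hz = 43.09 kHz


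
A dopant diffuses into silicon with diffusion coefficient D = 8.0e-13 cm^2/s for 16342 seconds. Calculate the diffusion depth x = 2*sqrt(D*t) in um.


Step 1: Compute D*t = 8.0e-13 * 16342 = 1.30736e-08 cm^2
Step 2: sqrt(D*t) = 1.1434e-04 cm
Step 3: x = 2 * 1.1434e-04 cm = 2.2868e-04 cm
Step 4: Convert to um (1 cm = 1e4 um): x = 2.287 um


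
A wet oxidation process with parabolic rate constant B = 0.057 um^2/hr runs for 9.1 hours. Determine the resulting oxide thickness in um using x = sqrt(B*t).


Step 1: Compute B*t = 0.057 * 9.1 = 0.5187
Step 2: x = sqrt(0.5187)
x = 0.72 um


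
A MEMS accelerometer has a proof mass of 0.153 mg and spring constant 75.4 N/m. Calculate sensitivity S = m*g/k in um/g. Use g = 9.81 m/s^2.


Step 1: Convert mass: m = 0.153 mg = 1.53e-07 kg
Step 2: S = m * g / k = 1.53e-07 * 9.81 / 75.4
Step 3: S = 1.99e-08 m/g
Step 4: Convert to um/g: S = 0.02 um/g


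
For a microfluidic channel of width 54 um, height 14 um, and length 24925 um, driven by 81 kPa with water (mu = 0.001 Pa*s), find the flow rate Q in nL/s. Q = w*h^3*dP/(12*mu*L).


Step 1: Convert all dimensions to SI (meters).
w = 54e-6 m, h = 14e-6 m, L = 24925e-6 m, dP = 81e3 Pa
Step 2: Q = w * h^3 * dP / (12 * mu * L)
Q = 54e-6 * (14e-6)^3 * 81e3 / (12 * 0.001 * 24925e-6) = 4.01279e-11 m^3/s
Step 3: Convert Q from m^3/s to nL/s (1 m^3 = 1e12 nL, so multiply by 1e12).
Q = 40.128 nL/s


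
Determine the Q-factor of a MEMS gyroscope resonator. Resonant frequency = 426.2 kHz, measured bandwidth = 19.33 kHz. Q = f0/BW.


Step 1: Q = f0 / bandwidth
Step 2: Q = 426.2 / 19.33
Q = 22.0


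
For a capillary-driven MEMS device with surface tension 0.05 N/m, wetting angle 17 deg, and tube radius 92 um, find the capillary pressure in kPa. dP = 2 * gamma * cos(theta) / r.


Step 1: cos(17 deg) = 0.9563
Step 2: Convert r to m: r = 92e-6 m
Step 3: dP = 2 * 0.05 * 0.9563 / 92e-6 = 1039.5 Pa
Step 4: Convert Pa to kPa (divide by 1000).
dP = 1.04 kPa


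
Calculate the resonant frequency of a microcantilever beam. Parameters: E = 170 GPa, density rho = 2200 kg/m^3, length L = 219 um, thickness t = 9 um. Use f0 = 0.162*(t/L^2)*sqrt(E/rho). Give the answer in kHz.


Step 1: Convert units to SI.
t_SI = 9e-6 m, L_SI = 219e-6 m
Step 2: Calculate sqrt(E/rho).
sqrt(170e9 / 2200) = 8790.49 m/s
Step 3: Compute f0.
f0 = 0.162 * 9e-6 / (219e-6)^2 * 8790.49 = 267228.3 Hz = 267.23 kHz


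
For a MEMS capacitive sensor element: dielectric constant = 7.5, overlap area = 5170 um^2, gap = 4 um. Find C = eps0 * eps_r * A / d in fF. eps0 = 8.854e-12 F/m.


Step 1: Convert area to m^2: A = 5170e-12 m^2
Step 2: Convert gap to m: d = 4e-6 m
Step 3: C = eps0 * eps_r * A / d
C = 8.854e-12 * 7.5 * 5170e-12 / 4e-6
Step 4: Convert to fF (multiply by 1e15).
C = 85.83 fF


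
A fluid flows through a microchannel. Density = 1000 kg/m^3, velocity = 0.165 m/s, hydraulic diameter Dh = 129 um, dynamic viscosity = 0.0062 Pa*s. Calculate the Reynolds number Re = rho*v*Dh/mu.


Step 1: Convert Dh to meters: Dh = 129e-6 m
Step 2: Re = rho * v * Dh / mu
Re = 1000 * 0.165 * 129e-6 / 0.0062
Re = 3.433


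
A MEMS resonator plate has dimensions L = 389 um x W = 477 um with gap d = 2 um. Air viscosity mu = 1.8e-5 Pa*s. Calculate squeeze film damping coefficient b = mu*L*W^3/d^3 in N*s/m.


Step 1: Convert to SI.
L = 389e-6 m, W = 477e-6 m, d = 2e-6 m
Step 2: W^3 = (477e-6)^3 = 1.09e-10 m^3
Step 3: d^3 = (2e-6)^3 = 8.00e-18 m^3
Step 4: b = 1.8e-5 * 389e-6 * 1.09e-10 / 8.00e-18
b = 9.50e-02 N*s/m


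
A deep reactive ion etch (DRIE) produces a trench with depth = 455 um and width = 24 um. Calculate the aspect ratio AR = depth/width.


Step 1: AR = depth / width
Step 2: AR = 455 / 24
AR = 19.0


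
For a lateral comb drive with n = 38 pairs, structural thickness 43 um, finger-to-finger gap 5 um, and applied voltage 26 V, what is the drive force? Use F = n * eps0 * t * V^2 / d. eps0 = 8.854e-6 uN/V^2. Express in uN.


Step 1: Parameters: n=38, eps0=8.854e-6 uN/V^2, t=43 um, V=26 V, d=5 um
Step 2: V^2 = 676
Step 3: F = 38 * 8.854e-6 * 43 * 676 / 5
F = 1.956 uN


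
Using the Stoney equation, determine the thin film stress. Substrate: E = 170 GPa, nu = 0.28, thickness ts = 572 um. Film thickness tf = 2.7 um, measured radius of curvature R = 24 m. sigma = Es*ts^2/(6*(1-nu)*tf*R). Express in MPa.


Step 1: Compute numerator: Es * ts^2 = 170 * 572^2 = 55621280 (GPa*um^2)
Step 2: Compute denominator (R in um): 6*(1-nu)*tf*R = 6*0.72*2.7*24e6 = 279936000.0 (um^2)
Step 3: sigma (GPa) = 55621280 / 279936000.0 = 1.98693e-01 GPa
Step 4: Convert to MPa (x1000): sigma = 198.7 MPa


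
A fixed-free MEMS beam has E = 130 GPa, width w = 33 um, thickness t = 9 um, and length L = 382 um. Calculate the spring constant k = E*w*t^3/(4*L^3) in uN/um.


Step 1: Convert E to consistent units (1 GPa = 1000 uN/um^2).
E = 130 GPa = 130000 uN/um^2
Step 2: Compute t^3 = 9^3 = 729
Step 3: Compute L^3 = 382^3 = 55742968
Step 4: k = 130000 * 33 * 729 / (4 * 55742968)
k = 14.026 uN/um


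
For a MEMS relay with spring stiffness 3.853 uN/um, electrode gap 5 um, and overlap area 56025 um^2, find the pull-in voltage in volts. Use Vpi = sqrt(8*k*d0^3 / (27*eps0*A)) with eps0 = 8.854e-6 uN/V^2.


Step 1: Compute numerator: 8 * k * d0^3 = 8 * 3.853 * 5^3 = 3853.0
Step 2: Compute denominator: 27 * eps0 * A = 27 * 8.854e-6 * 56025 = 13.393224
Step 3: Vpi = sqrt(3853.0 / 13.393224)
Vpi = 16.96 V


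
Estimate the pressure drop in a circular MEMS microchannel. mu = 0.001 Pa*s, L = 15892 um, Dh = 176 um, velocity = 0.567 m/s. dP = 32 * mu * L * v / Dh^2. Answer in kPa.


Step 1: Convert to SI: L = 15892e-6 m, Dh = 176e-6 m
Step 2: dP = 32 * 0.001 * 15892e-6 * 0.567 / (176e-6)^2
Step 3: dP = 9308.64 Pa
Step 4: Convert to kPa: dP = 9.31 kPa


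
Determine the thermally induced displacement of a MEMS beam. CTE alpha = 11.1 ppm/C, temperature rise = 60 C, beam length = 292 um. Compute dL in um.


Step 1: Convert CTE: alpha = 11.1 ppm/C = 11.1e-6 /C
Step 2: dL = 11.1e-6 * 60 * 292
dL = 0.1945 um


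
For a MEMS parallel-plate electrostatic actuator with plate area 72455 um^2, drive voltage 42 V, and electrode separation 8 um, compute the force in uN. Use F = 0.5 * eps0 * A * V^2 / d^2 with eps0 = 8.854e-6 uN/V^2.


Step 1: Identify parameters.
eps0 = 8.854e-6 uN/V^2, A = 72455 um^2, V = 42 V, d = 8 um
Step 2: Compute V^2 = 42^2 = 1764
Step 3: Compute d^2 = 8^2 = 64
Step 4: F = 0.5 * 8.854e-6 * 72455 * 1764 / 64
F = 8.841 uN


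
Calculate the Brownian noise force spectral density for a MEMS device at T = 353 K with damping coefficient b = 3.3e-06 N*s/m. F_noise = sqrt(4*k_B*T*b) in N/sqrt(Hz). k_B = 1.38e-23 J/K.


Step 1: Compute 4 * k_B * T * b
= 4 * 1.38e-23 * 353 * 3.3e-06
= 6.4302e-26 N^2/Hz
Step 2: F_noise = sqrt(6.4302e-26)
F_noise = 2.54e-13 N/sqrt(Hz)


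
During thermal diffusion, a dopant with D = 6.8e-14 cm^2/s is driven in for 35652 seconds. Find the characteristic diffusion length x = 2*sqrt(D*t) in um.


Step 1: Compute D*t = 6.8e-14 * 35652 = 2.424336e-09 cm^2
Step 2: sqrt(D*t) = 4.9238e-05 cm
Step 3: x = 2 * 4.9238e-05 cm = 9.8476e-05 cm
Step 4: Convert to um (1 cm = 1e4 um): x = 0.985 um


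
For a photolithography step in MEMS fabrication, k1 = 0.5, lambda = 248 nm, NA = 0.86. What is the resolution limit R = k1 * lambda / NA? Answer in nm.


Step 1: Identify values: k1 = 0.5, lambda = 248 nm, NA = 0.86
Step 2: R = k1 * lambda / NA
R = 0.5 * 248 / 0.86
R = 144.2 nm


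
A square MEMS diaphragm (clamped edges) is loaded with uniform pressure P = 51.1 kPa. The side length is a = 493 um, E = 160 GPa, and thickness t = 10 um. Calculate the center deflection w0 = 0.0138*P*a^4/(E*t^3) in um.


Step 1: Convert pressure to compatible units (E is in GPa, so P in GPa).
P = 51.1 kPa = 51.1e-6 GPa
Step 2: Compute numerator: 0.0138 * P * a^4.
a^4 = 493^4 = 59072816401
numerator = 0.0138 * 51.1e-6 * 59072816401 = 4.1657e+04
Step 3: Compute denominator: E * t^3 = 160 * 10^3 = 160000
Step 4: w0 = numerator / denominator = 4.1657e+04 / 160000 = 0.2604 um


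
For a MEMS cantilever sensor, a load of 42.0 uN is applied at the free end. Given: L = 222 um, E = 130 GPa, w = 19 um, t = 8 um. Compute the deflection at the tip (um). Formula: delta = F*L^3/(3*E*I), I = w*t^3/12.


Step 1: Calculate the second moment of area.
I = w * t^3 / 12 = 19 * 8^3 / 12 = 810.6667 um^4
Step 2: Convert E to consistent units (1 GPa = 1000 uN/um^2).
E = 130 GPa = 130000 uN/um^2
Step 3: Calculate tip deflection.
delta = F * L^3 / (3 * E * I)
delta = 42.0 * 222^3 / (3 * 130000 * 810.6667)
delta = 1.4535 um


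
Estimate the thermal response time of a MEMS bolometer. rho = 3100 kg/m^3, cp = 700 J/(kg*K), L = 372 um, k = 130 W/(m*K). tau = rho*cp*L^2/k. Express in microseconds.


Step 1: Convert L to m: L = 372e-6 m
Step 2: L^2 = (372e-6)^2 = 1.38384e-07 m^2
Step 3: tau = 3100 * 700 * 1.38384e-07 / 130 = 2.30994831e-03 s
Step 4: Convert to microseconds (multiply by 1e6).
tau = 2309.948 us


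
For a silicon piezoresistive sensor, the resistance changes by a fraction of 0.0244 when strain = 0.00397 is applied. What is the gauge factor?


Step 1: Identify values.
dR/R = 0.0244, strain = 0.00397
Step 2: GF = (dR/R) / strain = 0.0244 / 0.00397
GF = 6.1


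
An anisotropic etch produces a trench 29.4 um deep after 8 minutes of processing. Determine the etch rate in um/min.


Step 1: Etch rate = depth / time
Step 2: rate = 29.4 / 8
rate = 3.675 um/min


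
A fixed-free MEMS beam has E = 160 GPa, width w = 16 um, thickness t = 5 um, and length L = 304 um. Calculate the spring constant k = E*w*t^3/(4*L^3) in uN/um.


Step 1: Convert E to consistent units (1 GPa = 1000 uN/um^2).
E = 160 GPa = 160000 uN/um^2
Step 2: Compute t^3 = 5^3 = 125
Step 3: Compute L^3 = 304^3 = 28094464
Step 4: k = 160000 * 16 * 125 / (4 * 28094464)
k = 2.8475 uN/um


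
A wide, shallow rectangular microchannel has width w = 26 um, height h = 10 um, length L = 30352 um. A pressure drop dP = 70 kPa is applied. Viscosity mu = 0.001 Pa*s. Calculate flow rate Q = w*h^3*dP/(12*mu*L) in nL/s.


Step 1: Convert all dimensions to SI (meters).
w = 26e-6 m, h = 10e-6 m, L = 30352e-6 m, dP = 70e3 Pa
Step 2: Q = w * h^3 * dP / (12 * mu * L)
Q = 26e-6 * (10e-6)^3 * 70e3 / (12 * 0.001 * 30352e-6) = 4.99692e-12 m^3/s
Step 3: Convert Q from m^3/s to nL/s (1 m^3 = 1e12 nL, so multiply by 1e12).
Q = 4.997 nL/s


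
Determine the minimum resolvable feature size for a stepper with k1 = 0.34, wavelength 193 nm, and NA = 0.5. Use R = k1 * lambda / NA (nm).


Step 1: Identify values: k1 = 0.34, lambda = 193 nm, NA = 0.5
Step 2: R = k1 * lambda / NA
R = 0.34 * 193 / 0.5
R = 131.2 nm


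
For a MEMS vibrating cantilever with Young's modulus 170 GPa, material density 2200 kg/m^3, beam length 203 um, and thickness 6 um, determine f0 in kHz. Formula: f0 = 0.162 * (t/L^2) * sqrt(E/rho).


Step 1: Convert units to SI.
t_SI = 6e-6 m, L_SI = 203e-6 m
Step 2: Calculate sqrt(E/rho).
sqrt(170e9 / 2200) = 8790.49 m/s
Step 3: Compute f0.
f0 = 0.162 * 6e-6 / (203e-6)^2 * 8790.49 = 207342.0 Hz = 207.34 kHz


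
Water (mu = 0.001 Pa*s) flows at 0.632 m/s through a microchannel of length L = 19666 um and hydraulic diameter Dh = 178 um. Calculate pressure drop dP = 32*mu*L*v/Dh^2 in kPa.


Step 1: Convert to SI: L = 19666e-6 m, Dh = 178e-6 m
Step 2: dP = 32 * 0.001 * 19666e-6 * 0.632 / (178e-6)^2
Step 3: dP = 12552.87 Pa
Step 4: Convert to kPa: dP = 12.55 kPa


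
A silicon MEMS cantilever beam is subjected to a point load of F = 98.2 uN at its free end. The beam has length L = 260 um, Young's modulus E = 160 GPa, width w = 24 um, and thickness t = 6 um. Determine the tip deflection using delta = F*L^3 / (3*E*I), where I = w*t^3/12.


Step 1: Calculate the second moment of area.
I = w * t^3 / 12 = 24 * 6^3 / 12 = 432.0 um^4
Step 2: Convert E to consistent units (1 GPa = 1000 uN/um^2).
E = 160 GPa = 160000 uN/um^2
Step 3: Calculate tip deflection.
delta = F * L^3 / (3 * E * I)
delta = 98.2 * 260^3 / (3 * 160000 * 432.0)
delta = 8.3235 um


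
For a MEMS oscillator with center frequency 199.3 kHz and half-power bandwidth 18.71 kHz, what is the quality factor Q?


Step 1: Q = f0 / bandwidth
Step 2: Q = 199.3 / 18.71
Q = 10.7


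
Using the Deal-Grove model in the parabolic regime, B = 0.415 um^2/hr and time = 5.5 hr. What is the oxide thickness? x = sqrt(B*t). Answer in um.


Step 1: Compute B*t = 0.415 * 5.5 = 2.2825
Step 2: x = sqrt(2.2825)
x = 1.511 um


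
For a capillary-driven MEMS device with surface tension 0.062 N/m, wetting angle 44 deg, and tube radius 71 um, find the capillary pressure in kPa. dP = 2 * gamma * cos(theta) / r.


Step 1: cos(44 deg) = 0.7193
Step 2: Convert r to m: r = 71e-6 m
Step 3: dP = 2 * 0.062 * 0.7193 / 71e-6 = 1256.2 Pa
Step 4: Convert Pa to kPa (divide by 1000).
dP = 1.26 kPa


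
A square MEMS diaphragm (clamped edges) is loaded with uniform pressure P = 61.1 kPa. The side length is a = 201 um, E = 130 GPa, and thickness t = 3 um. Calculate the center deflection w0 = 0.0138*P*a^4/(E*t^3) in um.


Step 1: Convert pressure to compatible units (E is in GPa, so P in GPa).
P = 61.1 kPa = 61.1e-6 GPa
Step 2: Compute numerator: 0.0138 * P * a^4.
a^4 = 201^4 = 1632240801
numerator = 0.0138 * 61.1e-6 * 1632240801 = 1.37627e+03
Step 3: Compute denominator: E * t^3 = 130 * 3^3 = 3510
Step 4: w0 = numerator / denominator = 1.37627e+03 / 3510 = 0.3921 um


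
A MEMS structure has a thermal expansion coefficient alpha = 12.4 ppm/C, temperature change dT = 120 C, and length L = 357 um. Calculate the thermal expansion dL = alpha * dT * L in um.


Step 1: Convert CTE: alpha = 12.4 ppm/C = 12.4e-6 /C
Step 2: dL = 12.4e-6 * 120 * 357
dL = 0.5312 um


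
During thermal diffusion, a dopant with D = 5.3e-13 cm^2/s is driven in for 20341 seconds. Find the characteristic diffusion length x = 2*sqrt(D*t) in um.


Step 1: Compute D*t = 5.3e-13 * 20341 = 1.078073e-08 cm^2
Step 2: sqrt(D*t) = 1.0383e-04 cm
Step 3: x = 2 * 1.0383e-04 cm = 2.0766e-04 cm
Step 4: Convert to um (1 cm = 1e4 um): x = 2.077 um


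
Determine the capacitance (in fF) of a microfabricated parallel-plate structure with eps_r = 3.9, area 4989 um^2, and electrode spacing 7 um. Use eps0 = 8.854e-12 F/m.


Step 1: Convert area to m^2: A = 4989e-12 m^2
Step 2: Convert gap to m: d = 7e-6 m
Step 3: C = eps0 * eps_r * A / d
C = 8.854e-12 * 3.9 * 4989e-12 / 7e-6
Step 4: Convert to fF (multiply by 1e15).
C = 24.61 fF


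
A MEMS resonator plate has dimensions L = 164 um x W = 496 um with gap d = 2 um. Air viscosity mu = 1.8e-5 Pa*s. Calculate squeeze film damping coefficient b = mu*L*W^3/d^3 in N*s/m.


Step 1: Convert to SI.
L = 164e-6 m, W = 496e-6 m, d = 2e-6 m
Step 2: W^3 = (496e-6)^3 = 1.22e-10 m^3
Step 3: d^3 = (2e-6)^3 = 8.00e-18 m^3
Step 4: b = 1.8e-5 * 164e-6 * 1.22e-10 / 8.00e-18
b = 4.50e-02 N*s/m


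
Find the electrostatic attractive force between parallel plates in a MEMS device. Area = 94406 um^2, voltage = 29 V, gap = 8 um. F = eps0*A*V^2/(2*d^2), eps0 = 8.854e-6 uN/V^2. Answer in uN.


Step 1: Identify parameters.
eps0 = 8.854e-6 uN/V^2, A = 94406 um^2, V = 29 V, d = 8 um
Step 2: Compute V^2 = 29^2 = 841
Step 3: Compute d^2 = 8^2 = 64
Step 4: F = 0.5 * 8.854e-6 * 94406 * 841 / 64
F = 5.492 uN


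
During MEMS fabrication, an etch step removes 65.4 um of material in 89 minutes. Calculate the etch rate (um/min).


Step 1: Etch rate = depth / time
Step 2: rate = 65.4 / 89
rate = 0.735 um/min


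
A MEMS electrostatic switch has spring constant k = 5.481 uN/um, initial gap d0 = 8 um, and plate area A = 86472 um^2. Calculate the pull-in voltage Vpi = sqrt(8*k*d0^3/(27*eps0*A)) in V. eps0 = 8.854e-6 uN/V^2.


Step 1: Compute numerator: 8 * k * d0^3 = 8 * 5.481 * 8^3 = 22450.176
Step 2: Compute denominator: 27 * eps0 * A = 27 * 8.854e-6 * 86472 = 20.671823
Step 3: Vpi = sqrt(22450.176 / 20.671823)
Vpi = 32.95 V


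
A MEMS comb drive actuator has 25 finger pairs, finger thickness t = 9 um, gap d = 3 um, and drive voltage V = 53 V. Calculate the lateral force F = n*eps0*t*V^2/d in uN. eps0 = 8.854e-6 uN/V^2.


Step 1: Parameters: n=25, eps0=8.854e-6 uN/V^2, t=9 um, V=53 V, d=3 um
Step 2: V^2 = 2809
Step 3: F = 25 * 8.854e-6 * 9 * 2809 / 3
F = 1.865 uN


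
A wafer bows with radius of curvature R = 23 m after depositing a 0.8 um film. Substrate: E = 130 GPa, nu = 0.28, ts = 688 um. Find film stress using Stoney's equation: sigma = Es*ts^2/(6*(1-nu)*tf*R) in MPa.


Step 1: Compute numerator: Es * ts^2 = 130 * 688^2 = 61534720 (GPa*um^2)
Step 2: Compute denominator (R in um): 6*(1-nu)*tf*R = 6*0.72*0.8*23e6 = 79488000.0 (um^2)
Step 3: sigma (GPa) = 61534720 / 79488000.0 = 7.74138e-01 GPa
Step 4: Convert to MPa (x1000): sigma = 774.1 MPa


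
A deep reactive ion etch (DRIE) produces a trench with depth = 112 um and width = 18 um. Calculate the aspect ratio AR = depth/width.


Step 1: AR = depth / width
Step 2: AR = 112 / 18
AR = 6.2


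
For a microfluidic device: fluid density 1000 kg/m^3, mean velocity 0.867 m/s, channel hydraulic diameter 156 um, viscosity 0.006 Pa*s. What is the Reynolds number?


Step 1: Convert Dh to meters: Dh = 156e-6 m
Step 2: Re = rho * v * Dh / mu
Re = 1000 * 0.867 * 156e-6 / 0.006
Re = 22.542


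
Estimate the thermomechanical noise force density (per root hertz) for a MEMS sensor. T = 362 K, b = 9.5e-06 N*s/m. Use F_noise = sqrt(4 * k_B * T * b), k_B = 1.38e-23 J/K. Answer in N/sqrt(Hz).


Step 1: Compute 4 * k_B * T * b
= 4 * 1.38e-23 * 362 * 9.5e-06
= 1.8983e-25 N^2/Hz
Step 2: F_noise = sqrt(1.8983e-25)
F_noise = 4.36e-13 N/sqrt(Hz)


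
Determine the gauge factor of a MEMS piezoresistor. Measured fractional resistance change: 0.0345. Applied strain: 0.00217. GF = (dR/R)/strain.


Step 1: Identify values.
dR/R = 0.0345, strain = 0.00217
Step 2: GF = (dR/R) / strain = 0.0345 / 0.00217
GF = 15.9


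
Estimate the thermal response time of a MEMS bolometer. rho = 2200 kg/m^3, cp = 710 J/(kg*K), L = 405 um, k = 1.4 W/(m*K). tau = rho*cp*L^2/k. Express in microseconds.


Step 1: Convert L to m: L = 405e-6 m
Step 2: L^2 = (405e-6)^2 = 1.64025e-07 m^2
Step 3: tau = 2200 * 710 * 1.64025e-07 / 1.4 = 1.8300503571e-01 s
Step 4: Convert to microseconds (multiply by 1e6).
tau = 183005.036 us


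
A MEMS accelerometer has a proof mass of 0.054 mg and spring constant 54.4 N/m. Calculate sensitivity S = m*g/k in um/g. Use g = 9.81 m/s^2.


Step 1: Convert mass: m = 0.054 mg = 5.40e-08 kg
Step 2: S = m * g / k = 5.40e-08 * 9.81 / 54.4
Step 3: S = 9.74e-09 m/g
Step 4: Convert to um/g: S = 0.01 um/g


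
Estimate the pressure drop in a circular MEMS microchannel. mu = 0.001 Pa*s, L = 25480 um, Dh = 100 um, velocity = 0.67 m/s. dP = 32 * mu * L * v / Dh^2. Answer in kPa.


Step 1: Convert to SI: L = 25480e-6 m, Dh = 100e-6 m
Step 2: dP = 32 * 0.001 * 25480e-6 * 0.67 / (100e-6)^2
Step 3: dP = 54629.12 Pa
Step 4: Convert to kPa: dP = 54.63 kPa


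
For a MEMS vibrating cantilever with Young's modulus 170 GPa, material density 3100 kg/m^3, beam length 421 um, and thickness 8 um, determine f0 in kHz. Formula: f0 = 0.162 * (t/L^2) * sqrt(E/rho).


Step 1: Convert units to SI.
t_SI = 8e-6 m, L_SI = 421e-6 m
Step 2: Calculate sqrt(E/rho).
sqrt(170e9 / 3100) = 7405.32 m/s
Step 3: Compute f0.
f0 = 0.162 * 8e-6 / (421e-6)^2 * 7405.32 = 54148.3 Hz = 54.15 kHz


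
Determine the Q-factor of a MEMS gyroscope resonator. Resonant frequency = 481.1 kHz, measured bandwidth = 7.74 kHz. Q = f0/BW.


Step 1: Q = f0 / bandwidth
Step 2: Q = 481.1 / 7.74
Q = 62.2


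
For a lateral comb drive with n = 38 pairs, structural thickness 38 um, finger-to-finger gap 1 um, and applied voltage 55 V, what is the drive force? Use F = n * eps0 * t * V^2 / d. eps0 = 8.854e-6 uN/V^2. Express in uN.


Step 1: Parameters: n=38, eps0=8.854e-6 uN/V^2, t=38 um, V=55 V, d=1 um
Step 2: V^2 = 3025
Step 3: F = 38 * 8.854e-6 * 38 * 3025 / 1
F = 38.675 uN


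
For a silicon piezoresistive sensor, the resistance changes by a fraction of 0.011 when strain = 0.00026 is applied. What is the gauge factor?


Step 1: Identify values.
dR/R = 0.011, strain = 0.00026
Step 2: GF = (dR/R) / strain = 0.011 / 0.00026
GF = 42.3


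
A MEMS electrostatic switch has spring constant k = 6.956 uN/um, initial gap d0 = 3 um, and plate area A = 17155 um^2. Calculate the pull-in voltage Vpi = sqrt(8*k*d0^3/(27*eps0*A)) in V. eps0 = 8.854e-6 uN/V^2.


Step 1: Compute numerator: 8 * k * d0^3 = 8 * 6.956 * 3^3 = 1502.496
Step 2: Compute denominator: 27 * eps0 * A = 27 * 8.854e-6 * 17155 = 4.10104
Step 3: Vpi = sqrt(1502.496 / 4.10104)
Vpi = 19.14 V


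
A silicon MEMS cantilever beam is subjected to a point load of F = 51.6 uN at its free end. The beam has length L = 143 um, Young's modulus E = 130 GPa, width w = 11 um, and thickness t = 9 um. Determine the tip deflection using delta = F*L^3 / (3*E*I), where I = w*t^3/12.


Step 1: Calculate the second moment of area.
I = w * t^3 / 12 = 11 * 9^3 / 12 = 668.25 um^4
Step 2: Convert E to consistent units (1 GPa = 1000 uN/um^2).
E = 130 GPa = 130000 uN/um^2
Step 3: Calculate tip deflection.
delta = F * L^3 / (3 * E * I)
delta = 51.6 * 143^3 / (3 * 130000 * 668.25)
delta = 0.579 um


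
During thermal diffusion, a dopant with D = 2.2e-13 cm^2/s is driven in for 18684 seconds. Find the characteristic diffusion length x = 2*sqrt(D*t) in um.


Step 1: Compute D*t = 2.2e-13 * 18684 = 4.11048e-09 cm^2
Step 2: sqrt(D*t) = 6.4113e-05 cm
Step 3: x = 2 * 6.4113e-05 cm = 1.28226e-04 cm
Step 4: Convert to um (1 cm = 1e4 um): x = 1.282 um


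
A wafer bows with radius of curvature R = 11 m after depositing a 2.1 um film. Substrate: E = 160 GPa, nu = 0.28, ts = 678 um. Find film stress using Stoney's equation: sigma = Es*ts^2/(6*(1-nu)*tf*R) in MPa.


Step 1: Compute numerator: Es * ts^2 = 160 * 678^2 = 73549440 (GPa*um^2)
Step 2: Compute denominator (R in um): 6*(1-nu)*tf*R = 6*0.72*2.1*11e6 = 99792000.0 (um^2)
Step 3: sigma (GPa) = 73549440 / 99792000.0 = 7.37027e-01 GPa
Step 4: Convert to MPa (x1000): sigma = 737.0 MPa


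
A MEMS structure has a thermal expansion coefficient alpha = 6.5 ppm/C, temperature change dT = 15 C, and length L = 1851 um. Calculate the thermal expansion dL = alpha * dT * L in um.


Step 1: Convert CTE: alpha = 6.5 ppm/C = 6.5e-6 /C
Step 2: dL = 6.5e-6 * 15 * 1851
dL = 0.1805 um


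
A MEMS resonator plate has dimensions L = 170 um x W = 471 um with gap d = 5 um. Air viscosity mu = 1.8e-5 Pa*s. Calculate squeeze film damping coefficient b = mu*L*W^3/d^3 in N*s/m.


Step 1: Convert to SI.
L = 170e-6 m, W = 471e-6 m, d = 5e-6 m
Step 2: W^3 = (471e-6)^3 = 1.04e-10 m^3
Step 3: d^3 = (5e-6)^3 = 1.25e-16 m^3
Step 4: b = 1.8e-5 * 170e-6 * 1.04e-10 / 1.25e-16
b = 2.56e-03 N*s/m


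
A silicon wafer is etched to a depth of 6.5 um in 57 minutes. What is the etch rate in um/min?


Step 1: Etch rate = depth / time
Step 2: rate = 6.5 / 57
rate = 0.114 um/min


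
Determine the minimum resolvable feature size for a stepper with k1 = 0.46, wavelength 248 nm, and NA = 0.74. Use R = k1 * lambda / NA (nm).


Step 1: Identify values: k1 = 0.46, lambda = 248 nm, NA = 0.74
Step 2: R = k1 * lambda / NA
R = 0.46 * 248 / 0.74
R = 154.2 nm


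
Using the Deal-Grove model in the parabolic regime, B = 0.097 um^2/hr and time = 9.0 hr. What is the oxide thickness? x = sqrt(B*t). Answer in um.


Step 1: Compute B*t = 0.097 * 9.0 = 0.873
Step 2: x = sqrt(0.873)
x = 0.934 um


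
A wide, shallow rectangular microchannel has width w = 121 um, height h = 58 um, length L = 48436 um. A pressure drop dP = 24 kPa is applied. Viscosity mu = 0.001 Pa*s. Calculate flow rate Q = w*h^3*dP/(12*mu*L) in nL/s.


Step 1: Convert all dimensions to SI (meters).
w = 121e-6 m, h = 58e-6 m, L = 48436e-6 m, dP = 24e3 Pa
Step 2: Q = w * h^3 * dP / (12 * mu * L)
Q = 121e-6 * (58e-6)^3 * 24e3 / (12 * 0.001 * 48436e-6) = 9.7483492e-10 m^3/s
Step 3: Convert Q from m^3/s to nL/s (1 m^3 = 1e12 nL, so multiply by 1e12).
Q = 974.835 nL/s


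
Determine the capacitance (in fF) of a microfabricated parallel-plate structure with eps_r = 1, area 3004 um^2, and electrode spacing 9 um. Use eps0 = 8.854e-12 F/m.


Step 1: Convert area to m^2: A = 3004e-12 m^2
Step 2: Convert gap to m: d = 9e-6 m
Step 3: C = eps0 * eps_r * A / d
C = 8.854e-12 * 1 * 3004e-12 / 9e-6
Step 4: Convert to fF (multiply by 1e15).
C = 2.96 fF


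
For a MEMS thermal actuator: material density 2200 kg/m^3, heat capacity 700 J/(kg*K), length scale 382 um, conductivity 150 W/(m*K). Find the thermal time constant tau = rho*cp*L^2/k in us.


Step 1: Convert L to m: L = 382e-6 m
Step 2: L^2 = (382e-6)^2 = 1.45924e-07 m^2
Step 3: tau = 2200 * 700 * 1.45924e-07 / 150 = 1.49815307e-03 s
Step 4: Convert to microseconds (multiply by 1e6).
tau = 1498.153 us


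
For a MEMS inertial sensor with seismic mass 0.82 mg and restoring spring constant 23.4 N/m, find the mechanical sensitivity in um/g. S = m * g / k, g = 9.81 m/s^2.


Step 1: Convert mass: m = 0.82 mg = 8.20e-07 kg
Step 2: S = m * g / k = 8.20e-07 * 9.81 / 23.4
Step 3: S = 3.44e-07 m/g
Step 4: Convert to um/g: S = 0.344 um/g


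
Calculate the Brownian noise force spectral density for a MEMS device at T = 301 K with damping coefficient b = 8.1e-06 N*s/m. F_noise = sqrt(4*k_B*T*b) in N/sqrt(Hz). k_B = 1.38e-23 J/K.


Step 1: Compute 4 * k_B * T * b
= 4 * 1.38e-23 * 301 * 8.1e-06
= 1.3458e-25 N^2/Hz
Step 2: F_noise = sqrt(1.3458e-25)
F_noise = 3.67e-13 N/sqrt(Hz)


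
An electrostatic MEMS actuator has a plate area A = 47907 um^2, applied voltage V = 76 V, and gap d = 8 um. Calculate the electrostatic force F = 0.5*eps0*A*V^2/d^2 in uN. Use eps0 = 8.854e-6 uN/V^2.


Step 1: Identify parameters.
eps0 = 8.854e-6 uN/V^2, A = 47907 um^2, V = 76 V, d = 8 um
Step 2: Compute V^2 = 76^2 = 5776
Step 3: Compute d^2 = 8^2 = 64
Step 4: F = 0.5 * 8.854e-6 * 47907 * 5776 / 64
F = 19.141 uN


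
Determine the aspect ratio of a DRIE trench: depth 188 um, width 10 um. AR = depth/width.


Step 1: AR = depth / width
Step 2: AR = 188 / 10
AR = 18.8


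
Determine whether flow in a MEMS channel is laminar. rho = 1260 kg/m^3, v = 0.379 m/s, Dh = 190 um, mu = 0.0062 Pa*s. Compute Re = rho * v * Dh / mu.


Step 1: Convert Dh to meters: Dh = 190e-6 m
Step 2: Re = rho * v * Dh / mu
Re = 1260 * 0.379 * 190e-6 / 0.0062
Re = 14.634
Since Re = 14.634 is below ~2300, the flow is laminar.


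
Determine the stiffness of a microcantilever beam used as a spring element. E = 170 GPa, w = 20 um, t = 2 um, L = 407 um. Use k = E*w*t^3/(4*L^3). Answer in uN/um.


Step 1: Convert E to consistent units (1 GPa = 1000 uN/um^2).
E = 170 GPa = 170000 uN/um^2
Step 2: Compute t^3 = 2^3 = 8
Step 3: Compute L^3 = 407^3 = 67419143
Step 4: k = 170000 * 20 * 8 / (4 * 67419143)
k = 0.1009 uN/um


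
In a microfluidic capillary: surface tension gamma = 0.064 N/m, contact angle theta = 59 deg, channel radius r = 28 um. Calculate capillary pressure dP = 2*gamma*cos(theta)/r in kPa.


Step 1: cos(59 deg) = 0.515
Step 2: Convert r to m: r = 28e-6 m
Step 3: dP = 2 * 0.064 * 0.515 / 28e-6 = 2354.3 Pa
Step 4: Convert Pa to kPa (divide by 1000).
dP = 2.35 kPa


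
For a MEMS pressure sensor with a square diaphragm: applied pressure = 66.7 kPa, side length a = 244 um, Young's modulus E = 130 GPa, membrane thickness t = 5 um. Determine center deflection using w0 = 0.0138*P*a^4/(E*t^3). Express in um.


Step 1: Convert pressure to compatible units (E is in GPa, so P in GPa).
P = 66.7 kPa = 66.7e-6 GPa
Step 2: Compute numerator: 0.0138 * P * a^4.
a^4 = 244^4 = 3544535296
numerator = 0.0138 * 66.7e-6 * 3544535296 = 3.2626e+03
Step 3: Compute denominator: E * t^3 = 130 * 5^3 = 16250
Step 4: w0 = numerator / denominator = 3.2626e+03 / 16250 = 0.2008 um


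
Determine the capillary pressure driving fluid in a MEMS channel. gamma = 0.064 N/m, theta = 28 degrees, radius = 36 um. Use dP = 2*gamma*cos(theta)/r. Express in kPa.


Step 1: cos(28 deg) = 0.8829
Step 2: Convert r to m: r = 36e-6 m
Step 3: dP = 2 * 0.064 * 0.8829 / 36e-6 = 3139.2 Pa
Step 4: Convert Pa to kPa (divide by 1000).
dP = 3.14 kPa


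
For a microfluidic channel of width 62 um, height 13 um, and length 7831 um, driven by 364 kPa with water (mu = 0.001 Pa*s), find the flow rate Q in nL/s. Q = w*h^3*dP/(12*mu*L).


Step 1: Convert all dimensions to SI (meters).
w = 62e-6 m, h = 13e-6 m, L = 7831e-6 m, dP = 364e3 Pa
Step 2: Q = w * h^3 * dP / (12 * mu * L)
Q = 62e-6 * (13e-6)^3 * 364e3 / (12 * 0.001 * 7831e-6) = 5.2762414e-10 m^3/s
Step 3: Convert Q from m^3/s to nL/s (1 m^3 = 1e12 nL, so multiply by 1e12).
Q = 527.624 nL/s


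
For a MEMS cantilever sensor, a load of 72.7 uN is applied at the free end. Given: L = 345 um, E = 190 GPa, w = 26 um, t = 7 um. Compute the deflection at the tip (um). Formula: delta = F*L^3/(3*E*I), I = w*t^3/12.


Step 1: Calculate the second moment of area.
I = w * t^3 / 12 = 26 * 7^3 / 12 = 743.1667 um^4
Step 2: Convert E to consistent units (1 GPa = 1000 uN/um^2).
E = 190 GPa = 190000 uN/um^2
Step 3: Calculate tip deflection.
delta = F * L^3 / (3 * E * I)
delta = 72.7 * 345^3 / (3 * 190000 * 743.1667)
delta = 7.0474 um


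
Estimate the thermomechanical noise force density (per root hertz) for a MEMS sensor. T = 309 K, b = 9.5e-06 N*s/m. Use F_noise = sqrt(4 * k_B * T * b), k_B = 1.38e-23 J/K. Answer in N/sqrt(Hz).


Step 1: Compute 4 * k_B * T * b
= 4 * 1.38e-23 * 309 * 9.5e-06
= 1.6204e-25 N^2/Hz
Step 2: F_noise = sqrt(1.6204e-25)
F_noise = 4.03e-13 N/sqrt(Hz)


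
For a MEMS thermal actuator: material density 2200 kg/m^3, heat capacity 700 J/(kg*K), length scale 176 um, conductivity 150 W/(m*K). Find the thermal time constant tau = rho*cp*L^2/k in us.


Step 1: Convert L to m: L = 176e-6 m
Step 2: L^2 = (176e-6)^2 = 3.0976e-08 m^2
Step 3: tau = 2200 * 700 * 3.0976e-08 / 150 = 3.180203e-04 s
Step 4: Convert to microseconds (multiply by 1e6).
tau = 318.02 us


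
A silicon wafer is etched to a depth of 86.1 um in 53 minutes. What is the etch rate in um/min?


Step 1: Etch rate = depth / time
Step 2: rate = 86.1 / 53
rate = 1.625 um/min


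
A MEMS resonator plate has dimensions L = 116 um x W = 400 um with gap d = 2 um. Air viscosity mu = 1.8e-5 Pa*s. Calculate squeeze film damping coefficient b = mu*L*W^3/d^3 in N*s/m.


Step 1: Convert to SI.
L = 116e-6 m, W = 400e-6 m, d = 2e-6 m
Step 2: W^3 = (400e-6)^3 = 6.40e-11 m^3
Step 3: d^3 = (2e-6)^3 = 8.00e-18 m^3
Step 4: b = 1.8e-5 * 116e-6 * 6.40e-11 / 8.00e-18
b = 1.67e-02 N*s/m


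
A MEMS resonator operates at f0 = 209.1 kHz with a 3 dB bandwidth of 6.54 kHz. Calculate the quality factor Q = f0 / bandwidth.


Step 1: Q = f0 / bandwidth
Step 2: Q = 209.1 / 6.54
Q = 32.0


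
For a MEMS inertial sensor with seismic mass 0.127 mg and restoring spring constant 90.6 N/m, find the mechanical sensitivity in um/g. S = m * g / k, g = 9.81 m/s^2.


Step 1: Convert mass: m = 0.127 mg = 1.27e-07 kg
Step 2: S = m * g / k = 1.27e-07 * 9.81 / 90.6
Step 3: S = 1.38e-08 m/g
Step 4: Convert to um/g: S = 0.014 um/g


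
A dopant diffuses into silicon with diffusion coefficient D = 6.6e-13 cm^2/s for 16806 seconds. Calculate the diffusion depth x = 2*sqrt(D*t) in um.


Step 1: Compute D*t = 6.6e-13 * 16806 = 1.109196e-08 cm^2
Step 2: sqrt(D*t) = 1.05318e-04 cm
Step 3: x = 2 * 1.05318e-04 cm = 2.10636e-04 cm
Step 4: Convert to um (1 cm = 1e4 um): x = 2.106 um


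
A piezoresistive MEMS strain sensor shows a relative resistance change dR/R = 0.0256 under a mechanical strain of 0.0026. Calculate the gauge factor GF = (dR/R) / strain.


Step 1: Identify values.
dR/R = 0.0256, strain = 0.0026
Step 2: GF = (dR/R) / strain = 0.0256 / 0.0026
GF = 9.8


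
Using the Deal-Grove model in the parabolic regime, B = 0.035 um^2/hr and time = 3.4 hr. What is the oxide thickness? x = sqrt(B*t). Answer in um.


Step 1: Compute B*t = 0.035 * 3.4 = 0.119
Step 2: x = sqrt(0.119)
x = 0.345 um


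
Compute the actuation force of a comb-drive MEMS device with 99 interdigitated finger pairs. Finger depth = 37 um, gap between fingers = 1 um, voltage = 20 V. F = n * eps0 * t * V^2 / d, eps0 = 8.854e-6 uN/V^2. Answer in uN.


Step 1: Parameters: n=99, eps0=8.854e-6 uN/V^2, t=37 um, V=20 V, d=1 um
Step 2: V^2 = 400
Step 3: F = 99 * 8.854e-6 * 37 * 400 / 1
F = 12.973 uN


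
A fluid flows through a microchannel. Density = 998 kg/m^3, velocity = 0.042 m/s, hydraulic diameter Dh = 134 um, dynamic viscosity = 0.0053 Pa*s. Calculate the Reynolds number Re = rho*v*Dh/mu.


Step 1: Convert Dh to meters: Dh = 134e-6 m
Step 2: Re = rho * v * Dh / mu
Re = 998 * 0.042 * 134e-6 / 0.0053
Re = 1.06


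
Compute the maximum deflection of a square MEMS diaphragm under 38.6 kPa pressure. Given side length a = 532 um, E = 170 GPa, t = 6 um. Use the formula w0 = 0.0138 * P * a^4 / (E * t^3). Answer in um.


Step 1: Convert pressure to compatible units (E is in GPa, so P in GPa).
P = 38.6 kPa = 38.6e-6 GPa
Step 2: Compute numerator: 0.0138 * P * a^4.
a^4 = 532^4 = 80102584576
numerator = 0.0138 * 38.6e-6 * 80102584576 = 4.2669e+04
Step 3: Compute denominator: E * t^3 = 170 * 6^3 = 36720
Step 4: w0 = numerator / denominator = 4.2669e+04 / 36720 = 1.162 um


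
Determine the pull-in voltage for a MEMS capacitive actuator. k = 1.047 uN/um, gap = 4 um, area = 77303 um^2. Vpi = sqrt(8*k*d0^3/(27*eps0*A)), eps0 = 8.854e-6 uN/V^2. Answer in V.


Step 1: Compute numerator: 8 * k * d0^3 = 8 * 1.047 * 4^3 = 536.064
Step 2: Compute denominator: 27 * eps0 * A = 27 * 8.854e-6 * 77303 = 18.479901
Step 3: Vpi = sqrt(536.064 / 18.479901)
Vpi = 5.39 V


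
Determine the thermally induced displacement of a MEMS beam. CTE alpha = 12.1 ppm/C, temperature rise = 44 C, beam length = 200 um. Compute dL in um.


Step 1: Convert CTE: alpha = 12.1 ppm/C = 12.1e-6 /C
Step 2: dL = 12.1e-6 * 44 * 200
dL = 0.1065 um


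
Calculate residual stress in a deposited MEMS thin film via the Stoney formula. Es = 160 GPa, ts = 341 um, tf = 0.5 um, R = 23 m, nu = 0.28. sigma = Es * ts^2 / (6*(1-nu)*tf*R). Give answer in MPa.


Step 1: Compute numerator: Es * ts^2 = 160 * 341^2 = 18604960 (GPa*um^2)
Step 2: Compute denominator (R in um): 6*(1-nu)*tf*R = 6*0.72*0.5*23e6 = 49680000.0 (um^2)
Step 3: sigma (GPa) = 18604960 / 49680000.0 = 3.74496e-01 GPa
Step 4: Convert to MPa (x1000): sigma = 374.5 MPa


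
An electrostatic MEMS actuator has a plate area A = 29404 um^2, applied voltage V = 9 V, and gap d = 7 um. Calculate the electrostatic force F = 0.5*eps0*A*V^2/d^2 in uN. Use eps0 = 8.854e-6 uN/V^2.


Step 1: Identify parameters.
eps0 = 8.854e-6 uN/V^2, A = 29404 um^2, V = 9 V, d = 7 um
Step 2: Compute V^2 = 9^2 = 81
Step 3: Compute d^2 = 7^2 = 49
Step 4: F = 0.5 * 8.854e-6 * 29404 * 81 / 49
F = 0.215 uN


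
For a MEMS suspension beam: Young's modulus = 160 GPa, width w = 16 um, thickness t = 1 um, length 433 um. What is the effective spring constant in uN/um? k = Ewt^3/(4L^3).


Step 1: Convert E to consistent units (1 GPa = 1000 uN/um^2).
E = 160 GPa = 160000 uN/um^2
Step 2: Compute t^3 = 1^3 = 1
Step 3: Compute L^3 = 433^3 = 81182737
Step 4: k = 160000 * 16 * 1 / (4 * 81182737)
k = 0.0079 uN/um


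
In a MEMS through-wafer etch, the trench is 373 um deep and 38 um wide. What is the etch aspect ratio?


Step 1: AR = depth / width
Step 2: AR = 373 / 38
AR = 9.8


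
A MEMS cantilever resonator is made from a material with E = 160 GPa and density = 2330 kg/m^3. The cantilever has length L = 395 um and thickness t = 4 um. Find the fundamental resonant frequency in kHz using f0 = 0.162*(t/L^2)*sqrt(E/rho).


Step 1: Convert units to SI.
t_SI = 4e-6 m, L_SI = 395e-6 m
Step 2: Calculate sqrt(E/rho).
sqrt(160e9 / 2330) = 8286.71 m/s
Step 3: Compute f0.
f0 = 0.162 * 4e-6 / (395e-6)^2 * 8286.71 = 34416.2 Hz = 34.42 kHz


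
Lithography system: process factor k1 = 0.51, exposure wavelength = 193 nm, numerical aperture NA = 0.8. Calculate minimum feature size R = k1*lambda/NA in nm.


Step 1: Identify values: k1 = 0.51, lambda = 193 nm, NA = 0.8
Step 2: R = k1 * lambda / NA
R = 0.51 * 193 / 0.8
R = 123.0 nm


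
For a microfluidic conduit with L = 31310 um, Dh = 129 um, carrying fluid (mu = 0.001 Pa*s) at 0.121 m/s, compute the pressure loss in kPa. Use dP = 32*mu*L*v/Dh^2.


Step 1: Convert to SI: L = 31310e-6 m, Dh = 129e-6 m
Step 2: dP = 32 * 0.001 * 31310e-6 * 0.121 / (129e-6)^2
Step 3: dP = 7285.16 Pa
Step 4: Convert to kPa: dP = 7.29 kPa
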